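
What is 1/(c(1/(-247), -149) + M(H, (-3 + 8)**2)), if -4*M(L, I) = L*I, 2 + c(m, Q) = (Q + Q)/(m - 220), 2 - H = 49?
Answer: 217364/63710371 ≈ 0.0034118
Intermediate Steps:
H = -47 (H = 2 - 1*49 = 2 - 49 = -47)
c(m, Q) = -2 + 2*Q/(-220 + m) (c(m, Q) = -2 + (Q + Q)/(m - 220) = -2 + (2*Q)/(-220 + m) = -2 + 2*Q/(-220 + m))
M(L, I) = -I*L/4 (M(L, I) = -L*I/4 = -I*L/4)
1/(c(1/(-247), -149) + M(H, (-3 + 8)**2)) = 1/(2*(220 - 149 - 1/(-247))/(-220 + 1/(-247)) - 1/4*(-3 + 8)**2*(-47)) = 1/(2*(220 - 149 - 1*(-1/247))/(-220 - 1/247) - 1/4*5**2*(-47)) = 1/(2*(220 - 149 + 1/247)/(-54341/247) - 1/4*25*(-47)) = 1/(2*(-247/54341)*(17538/247) + 1175/4) = 1/(-35076/54341 + 1175/4) = 1/(63710371/217364) = 217364/63710371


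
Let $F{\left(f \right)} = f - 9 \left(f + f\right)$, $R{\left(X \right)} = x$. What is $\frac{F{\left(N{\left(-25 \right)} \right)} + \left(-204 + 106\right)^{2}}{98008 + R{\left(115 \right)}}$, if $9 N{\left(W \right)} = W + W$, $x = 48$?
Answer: $\frac{43643}{441252} \approx 0.098907$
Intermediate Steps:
$R{\left(X \right)} = 48$
$N{\left(W \right)} = \frac{2 W}{9}$ ($N{\left(W \right)} = \frac{W + W}{9} = \frac{2 W}{9}$)
$F{\left(f \right)} = - 17 f$ ($F{\left(f \right)} = f - 9 \cdot 2 f = f - 18 f = - 17 f$)
$\frac{F{\left(N{\left(-25 \right)} \right)} + \left(-204 + 106\right)^{2}}{98008 + R{\left(115 \right)}} = \frac{- 17 \cdot \frac{2}{9} \left(-25\right) + \left(-204 + 106\right)^{2}}{98008 + 48} = \frac{\left(-17\right) \left(- \frac{50}{9}\right) + \left(-98\right)^{2}}{98056} = \left(\frac{850}{9} + 9604\right) \frac{1}{98056} = \frac{87286}{9} \cdot \frac{1}{98056} = \frac{43643}{441252}$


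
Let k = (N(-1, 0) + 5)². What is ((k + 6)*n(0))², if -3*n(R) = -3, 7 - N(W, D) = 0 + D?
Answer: 22500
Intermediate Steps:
N(W, D) = 7 - D (N(W, D) = 7 - (0 + D) = 7 - D)
n(R) = 1 (n(R) = -⅓*(-3) = 1)
k = 144 (k = ((7 - 1*0) + 5)² = ((7 + 0) + 5)² = (7 + 5)² = 12² = 144)
((k + 6)*n(0))² = ((144 + 6)*1)² = (150*1)² = 150² = 22500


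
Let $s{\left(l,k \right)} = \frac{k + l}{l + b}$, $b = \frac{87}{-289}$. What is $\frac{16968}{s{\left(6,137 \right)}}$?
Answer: $\frac{27946296}{41327} \approx 676.22$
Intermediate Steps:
$b = - \frac{87}{289}$ ($b = 87 \left(- \frac{1}{289}\right) = - \frac{87}{289} \approx -0.30104$)
$s{\left(l,k \right)} = \frac{k + l}{- \frac{87}{289} + l}$ ($s{\left(l,k \right)} = \frac{k + l}{l - \frac{87}{289}} = \frac{k + l}{- \frac{87}{289} + l}$)
$\frac{16968}{s{\left(6,137 \right)}} = \frac{16968}{289 \frac{1}{-87 + 289 \cdot 6} \left(137 + 6\right)} = \frac{16968}{289 \frac{1}{-87 + 1734} \cdot 143} = \frac{16968}{289 \cdot \frac{1}{1647} \cdot 143} = \frac{16968}{\frac{41327}{1647}} = 16968 \cdot \frac{1647}{41327} = \frac{27946296}{41327}$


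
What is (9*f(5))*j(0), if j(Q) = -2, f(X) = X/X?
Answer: -18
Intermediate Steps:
f(X) = 1
(9*f(5))*j(0) = (9*1)*(-2) = 9*(-2) = -18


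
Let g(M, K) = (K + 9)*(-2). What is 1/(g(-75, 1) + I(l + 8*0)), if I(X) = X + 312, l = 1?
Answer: 1/293 ≈ 0.0034130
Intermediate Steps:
I(X) = 312 + X
g(M, K) = -18 - 2*K (g(M, K) = (9 + K)*(-2) = -18 - 2*K)
1/(g(-75, 1) + I(l + 8*0)) = 1/((-18 - 2*1) + (312 + (1 + 8*0))) = 1/((-18 - 2) + (312 + (1 + 0))) = 1/(-20 + (312 + 1)) = 1/(-20 + 313) = 1/293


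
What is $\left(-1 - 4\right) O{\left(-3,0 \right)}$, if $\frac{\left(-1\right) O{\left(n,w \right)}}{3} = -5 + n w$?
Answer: $-75$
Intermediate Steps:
$O{\left(n,w \right)} = 15 - 3 n w$ ($O{\left(n,w \right)} = - 3 \left(-5 + n w\right) = 15 - 3 n w$)
$\left(-1 - 4\right) O{\left(-3,0 \right)} = \left(-1 - 4\right) \left(15 - \left(-9\right) 0\right) = - 5 \left(15 + 0\right) = \left(-5\right) 15 = -75$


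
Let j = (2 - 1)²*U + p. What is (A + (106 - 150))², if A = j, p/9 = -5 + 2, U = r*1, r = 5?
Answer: 4356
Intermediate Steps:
U = 5 (U = 5*1 = 5)
p = -27 (p = 9*(-5 + 2) = 9*(-3) = -27)
j = -22 (j = (2 - 1)²*5 - 27 = 1²*5 - 27 = 1*5 - 27 = 5 - 27 = -22)
A = -22
(A + (106 - 150))² = (-22 + (106 - 150))² = (-22 - 44)² = (-66)² = 4356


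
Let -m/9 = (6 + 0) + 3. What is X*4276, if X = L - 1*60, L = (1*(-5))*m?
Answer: 1475220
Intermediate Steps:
m = -81 (m = -9*((6 + 0) + 3) = -9*(6 + 3) = -9*9 = -81)
L = 405 (L = (1*(-5))*(-81) = -5*(-81) = 405)
X = 345 (X = 405 - 1*60 = 405 - 60 = 345)
X*4276 = 345*4276 = 1475220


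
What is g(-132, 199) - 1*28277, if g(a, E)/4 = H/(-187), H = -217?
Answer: -5286931/187 ≈ -28272.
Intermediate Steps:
g(a, E) = 868/187 (g(a, E) = 4*(-217/(-187)) = 4*(-217*(-1/187)) = 4*(217/187) = 868/187)
g(-132, 199) - 1*28277 = 868/187 - 1*28277 = 868/187 - 28277 = -5286931/187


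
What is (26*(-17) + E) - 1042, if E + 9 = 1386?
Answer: -107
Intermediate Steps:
E = 1377 (E = -9 + 1386 = 1377)
(26*(-17) + E) - 1042 = (26*(-17) + 1377) - 1042 = (-442 + 1377) - 1042 = 935 - 1042 = -107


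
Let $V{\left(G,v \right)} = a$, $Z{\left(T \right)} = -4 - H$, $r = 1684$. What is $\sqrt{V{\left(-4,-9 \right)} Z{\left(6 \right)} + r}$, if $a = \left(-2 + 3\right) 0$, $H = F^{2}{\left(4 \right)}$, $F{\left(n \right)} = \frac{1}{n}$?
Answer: $2 \sqrt{421} \approx 41.037$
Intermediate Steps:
$H = \frac{1}{16}$ ($H = \left(\frac{1}{4}\right)^{2} = \frac{1}{16} \approx 0.0625$)
$Z{\left(T \right)} = - \frac{65}{16}$ ($Z{\left(T \right)} = -4 - \frac{1}{16} = - \frac{65}{16}$)
$a = 0$ ($a = 1 \cdot 0 = 0$)
$V{\left(G,v \right)} = 0$
$\sqrt{V{\left(-4,-9 \right)} Z{\left(6 \right)} + r} = \sqrt{0 \left(- \frac{65}{16}\right) + 1684} = \sqrt{0 + 1684} = \sqrt{1684} = 2 \sqrt{421}$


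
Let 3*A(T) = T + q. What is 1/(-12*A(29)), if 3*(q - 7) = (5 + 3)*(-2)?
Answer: -3/368 ≈ -0.0081522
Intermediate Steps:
q = 5/3 (q = 7 + ((5 + 3)*(-2))/3 = 7 + (8*(-2))/3 = 7 + (⅓)*(-16) = 7 - 16/3 = 5/3 ≈ 1.6667)
A(T) = 5/9 + T/3 (A(T) = (T + 5/3)/3 = (5/3 + T)/3 = 5/9 + T/3)
1/(-12*A(29)) = 1/(-12*(5/9 + (⅓)*29)) = 1/(-12*(5/9 + 29/3)) = 1/(-12*92/9) = 1/(-368/3) = -3/368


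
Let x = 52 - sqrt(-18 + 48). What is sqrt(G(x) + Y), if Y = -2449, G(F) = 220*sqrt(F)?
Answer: sqrt(-2449 + 220*sqrt(52 - sqrt(30))) ≈ 30.797*I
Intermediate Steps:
x = 52 - sqrt(30) ≈ 46.523
sqrt(G(x) + Y) = sqrt(220*sqrt(52 - sqrt(30)) - 2449) = sqrt(-2449 + 220*sqrt(52 - sqrt(30)))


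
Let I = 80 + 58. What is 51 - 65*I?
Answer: -8919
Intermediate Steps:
I = 138
51 - 65*I = 51 - 65*138 = 51 - 8970 = -8919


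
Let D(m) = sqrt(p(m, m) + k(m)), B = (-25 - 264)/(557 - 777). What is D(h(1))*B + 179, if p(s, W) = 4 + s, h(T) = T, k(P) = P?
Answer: 179 + 289*sqrt(6)/220 ≈ 182.22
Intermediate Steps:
B = 289/220 (B = -289/(-220) = -289*(-1/220) = 289/220 ≈ 1.3136)
D(m) = sqrt(4 + 2*m) (D(m) = sqrt((4 + m) + m) = sqrt(4 + 2*m))
D(h(1))*B + 179 = sqrt(4 + 2*1)*(289/220) + 179 = sqrt(4 + 2)*(289/220) + 179 = sqrt(6)*(289/220) + 179 = 289*sqrt(6)/220 + 179 = 179 + 289*sqrt(6)/220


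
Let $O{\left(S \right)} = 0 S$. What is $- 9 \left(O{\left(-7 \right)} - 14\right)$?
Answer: $126$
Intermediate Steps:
$O{\left(S \right)} = 0$
$- 9 \left(O{\left(-7 \right)} - 14\right) = - 9 \left(0 - 14\right) = \left(-9\right) \left(-14\right) = 126$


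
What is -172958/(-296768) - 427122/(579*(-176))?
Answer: 1503971393/315019232 ≈ 4.7742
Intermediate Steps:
-172958/(-296768) - 427122/(579*(-176)) = -172958*(-1/296768) - 427122/(-101904) = 86479/148384 - 427122*(-1/101904) = 86479/148384 + 71187/16984 = 1503971393/315019232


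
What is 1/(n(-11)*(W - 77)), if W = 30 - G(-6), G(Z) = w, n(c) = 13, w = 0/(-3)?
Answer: -1/611 ≈ -0.0016367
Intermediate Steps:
w = 0 (w = 0*(-1/3) = 0)
G(Z) = 0
W = 30 (W = 30 - 1*0 = 30 + 0 = 30)
1/(n(-11)*(W - 77)) = 1/(13*(30 - 77)) = 1/(13*(-47)) = 1/(-611) = -1/611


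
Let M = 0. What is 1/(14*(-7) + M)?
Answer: -1/98 ≈ -0.010204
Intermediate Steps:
1/(14*(-7) + M) = 1/(14*(-7) + 0) = 1/(-98 + 0) = 1/(-98) = -1/98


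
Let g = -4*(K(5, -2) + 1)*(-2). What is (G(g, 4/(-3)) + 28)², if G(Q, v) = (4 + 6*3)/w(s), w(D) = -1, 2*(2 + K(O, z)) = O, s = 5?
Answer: 36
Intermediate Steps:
K(O, z) = -2 + O/2
g = 12 (g = -4*((-2 + (½)*5) + 1)*(-2) = -4*((-2 + 5/2) + 1)*(-2) = -4*(½ + 1)*(-2) = -6*(-2) = -4*(-3) = 12)
G(Q, v) = -22 (G(Q, v) = (4 + 6*3)/(-1) = (4 + 18)*(-1) = 22*(-1) = -22)
(G(g, 4/(-3)) + 28)² = (-22 + 28)² = 6² = 36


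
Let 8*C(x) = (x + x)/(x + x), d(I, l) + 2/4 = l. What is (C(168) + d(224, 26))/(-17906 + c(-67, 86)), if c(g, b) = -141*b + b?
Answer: -205/239568 ≈ -0.00085571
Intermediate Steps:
d(I, l) = -1/2 + l
c(g, b) = -140*b
C(x) = 1/8 (C(x) = ((x + x)/(x + x))/8 = ((2*x)/((2*x)))/8 = ((2*x)*(1/(2*x)))/8 = (1/8)*1 = 1/8)
(C(168) + d(224, 26))/(-17906 + c(-67, 86)) = (1/8 + (-1/2 + 26))/(-17906 - 140*86) = (1/8 + 51/2)/(-17906 - 12040) = (205/8)/(-29946) = (205/8)*(-1/29946) = -205/239568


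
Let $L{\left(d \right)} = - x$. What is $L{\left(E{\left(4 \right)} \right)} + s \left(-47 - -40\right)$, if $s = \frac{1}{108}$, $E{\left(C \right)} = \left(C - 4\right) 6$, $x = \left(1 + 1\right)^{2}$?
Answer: $- \frac{439}{108} \approx -4.0648$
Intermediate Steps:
$x = 4$ ($x = 2^{2} = 4$)
$E{\left(C \right)} = -24 + 6 C$ ($E{\left(C \right)} = \left(-4 + C\right) 6 = -24 + 6 C$)
$s = \frac{1}{108} \approx 0.0092593$
$L{\left(d \right)} = -4$ ($L{\left(d \right)} = \left(-1\right) 4 = -4$)
$L{\left(E{\left(4 \right)} \right)} + s \left(-47 - -40\right) = -4 + \frac{-47 - -40}{108} = -4 + \frac{-47 + 40}{108} = -4 + \frac{1}{108} \left(-7\right) = -4 - \frac{7}{108} = - \frac{439}{108}$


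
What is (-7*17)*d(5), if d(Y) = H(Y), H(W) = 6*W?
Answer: -3570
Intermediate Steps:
d(Y) = 6*Y
(-7*17)*d(5) = (-7*17)*(6*5) = -119*30 = -3570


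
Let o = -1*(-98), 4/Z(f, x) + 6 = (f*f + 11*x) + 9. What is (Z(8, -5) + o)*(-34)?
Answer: -10030/3 ≈ -3343.3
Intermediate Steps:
Z(f, x) = 4/(3 + f² + 11*x) (Z(f, x) = 4/(-6 + ((f*f + 11*x) + 9)) = 4/(-6 + ((f² + 11*x) + 9)) = 4/(-6 + (9 + f² + 11*x)) = 4/(3 + f² + 11*x))
o = 98
(Z(8, -5) + o)*(-34) = (4/(3 + 8² + 11*(-5)) + 98)*(-34) = (4/(3 + 64 - 55) + 98)*(-34) = (4/12 + 98)*(-34) = (4*(1/12) + 98)*(-34) = (⅓ + 98)*(-34) = (295/3)*(-34) = -10030/3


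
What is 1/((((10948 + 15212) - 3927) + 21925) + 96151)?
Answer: 1/140309 ≈ 7.1271e-6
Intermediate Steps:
1/((((10948 + 15212) - 3927) + 21925) + 96151) = 1/(((26160 - 3927) + 21925) + 96151) = 1/((22233 + 21925) + 96151) = 1/(44158 + 96151) = 1/140309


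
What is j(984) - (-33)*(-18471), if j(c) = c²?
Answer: 358713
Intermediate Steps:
j(984) - (-33)*(-18471) = 984² - (-33)*(-18471) = 968256 - 1*609543 = 968256 - 609543 = 358713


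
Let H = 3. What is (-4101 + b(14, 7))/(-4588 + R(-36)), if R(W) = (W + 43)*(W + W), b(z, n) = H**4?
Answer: 15/19 ≈ 0.78947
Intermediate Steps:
b(z, n) = 81 (b(z, n) = 3**4 = 81)
R(W) = 2*W*(43 + W) (R(W) = (43 + W)*(2*W) = 2*W*(43 + W))
(-4101 + b(14, 7))/(-4588 + R(-36)) = (-4101 + 81)/(-4588 + 2*(-36)*(43 - 36)) = -4020/(-4588 + 2*(-36)*7) = -4020/(-4588 - 504) = -4020/(-5092) = -4020*(-1/5092) = 15/19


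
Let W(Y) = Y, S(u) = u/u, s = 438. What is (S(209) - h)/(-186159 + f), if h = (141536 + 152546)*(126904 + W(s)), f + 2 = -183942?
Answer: 37448990043/370103 ≈ 1.0119e+5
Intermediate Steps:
S(u) = 1
f = -183944 (f = -2 - 183942 = -183944)
h = 37448990044 (h = (141536 + 152546)*(126904 + 438) = 294082*127342 = 37448990044)
(S(209) - h)/(-186159 + f) = (1 - 1*37448990044)/(-186159 - 183944) = (1 - 37448990044)/(-370103) = -37448990043*(-1/370103) = 37448990043/370103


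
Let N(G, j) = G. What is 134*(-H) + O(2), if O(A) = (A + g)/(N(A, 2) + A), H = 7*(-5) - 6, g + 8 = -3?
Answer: 21967/4 ≈ 5491.8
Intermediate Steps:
g = -11 (g = -8 - 3 = -11)
H = -41 (H = -35 - 6 = -41)
O(A) = (-11 + A)/(2*A) (O(A) = (A - 11)/(A + A) = (-11 + A)/((2*A)) = (-11 + A)*(1/(2*A)) = (-11 + A)/(2*A))
134*(-H) + O(2) = 134*(-1*(-41)) + (½)*(-11 + 2)/2 = 134*41 + (½)*(½)*(-9) = 5494 - 9/4 = 21967/4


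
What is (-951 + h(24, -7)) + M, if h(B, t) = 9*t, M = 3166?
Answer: 2152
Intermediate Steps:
(-951 + h(24, -7)) + M = (-951 + 9*(-7)) + 3166 = (-951 - 63) + 3166 = -1014 + 3166 = 2152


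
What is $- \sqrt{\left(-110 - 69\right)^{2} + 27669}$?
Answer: $- \sqrt{59710} \approx -244.36$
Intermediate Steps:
$- \sqrt{\left(-110 - 69\right)^{2} + 27669} = - \sqrt{\left(-179\right)^{2} + 27669} = - \sqrt{32041 + 27669} = - \sqrt{59710}$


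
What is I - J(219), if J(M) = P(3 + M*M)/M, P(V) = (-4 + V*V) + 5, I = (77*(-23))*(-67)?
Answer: -2274559414/219 ≈ -1.0386e+7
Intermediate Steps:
I = 118657 (I = -1771*(-67) = 118657)
P(V) = 1 + V**2 (P(V) = (-4 + V**2) + 5 = 1 + V**2)
J(M) = (1 + (3 + M**2)**2)/M (J(M) = (1 + (3 + M*M)**2)/M = (1 + (3 + M**2)**2)/M)
I - J(219) = 118657 - (1 + (3 + 219**2)**2)/219 = 118657 - (1 + (3 + 47961)**2)/219 = 118657 - (1 + 47964**2)/219 = 118657 - (1 + 2300545296)/219 = 118657 - 2300545297/219 = -2274559414/219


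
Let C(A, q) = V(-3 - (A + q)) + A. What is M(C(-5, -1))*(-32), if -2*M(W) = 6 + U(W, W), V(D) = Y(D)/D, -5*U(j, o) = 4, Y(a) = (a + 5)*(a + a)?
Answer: 416/5 ≈ 83.200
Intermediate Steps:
Y(a) = 2*a*(5 + a) (Y(a) = (5 + a)*(2*a) = 2*a*(5 + a))
U(j, o) = -⅘ (U(j, o) = -⅕*4 = -⅘)
V(D) = 10 + 2*D (V(D) = (2*D*(5 + D))/D = 10 + 2*D)
C(A, q) = 4 - A - 2*q (C(A, q) = (10 + 2*(-3 - (A + q))) + A = (10 + 2*(-3 + (-A - q))) + A = (10 + 2*(-3 - A - q)) + A = (10 + (-6 - 2*A - 2*q)) + A = (4 - 2*A - 2*q) + A = 4 - A - 2*q)
M(W) = -13/5 (M(W) = -(6 - ⅘)/2 = -½*26/5 = -13/5)
M(C(-5, -1))*(-32) = -13/5*(-32) = 416/5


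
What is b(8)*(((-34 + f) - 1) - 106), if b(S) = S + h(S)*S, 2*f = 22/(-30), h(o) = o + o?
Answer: -288388/15 ≈ -19226.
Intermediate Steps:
h(o) = 2*o
f = -11/30 (f = (22/(-30))/2 = (22*(-1/30))/2 = (1/2)*(-11/15) = -11/30 ≈ -0.36667)
b(S) = S + 2*S**2 (b(S) = S + (2*S)*S = S + 2*S**2)
b(8)*(((-34 + f) - 1) - 106) = (8*(1 + 2*8))*(((-34 - 11/30) - 1) - 106) = (8*(1 + 16))*((-1031/30 - 1) - 106) = (8*17)*(-1061/30 - 106) = 136*(-4241/30) = -288388/15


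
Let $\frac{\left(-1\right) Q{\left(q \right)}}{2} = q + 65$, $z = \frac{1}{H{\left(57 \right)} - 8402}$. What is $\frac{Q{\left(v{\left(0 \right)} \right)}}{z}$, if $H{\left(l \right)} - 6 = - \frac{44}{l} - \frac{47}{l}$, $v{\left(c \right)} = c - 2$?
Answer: $\frac{20103846}{19} \approx 1.0581 \cdot 10^{6}$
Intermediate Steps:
$v{\left(c \right)} = -2 + c$
$H{\left(l \right)} = 6 - \frac{91}{l}$
$z = - \frac{57}{478663}$ ($z = \frac{1}{\left(6 - \frac{91}{57}\right) - 8402} = \frac{1}{\frac{251}{57} - 8402} = \frac{1}{- \frac{478663}{57}} = - \frac{57}{478663} \approx -0.00011908$)
$Q{\left(q \right)} = -130 - 2 q$ ($Q{\left(q \right)} = - 2 \left(q + 65\right) = - 2 \left(65 + q\right) = -130 - 2 q$)
$\frac{Q{\left(v{\left(0 \right)} \right)}}{z} = \frac{-130 - 2 \left(-2 + 0\right)}{- \frac{57}{478663}} = \left(-130 - -4\right) \left(- \frac{478663}{57}\right) = \left(-130 + 4\right) \left(- \frac{478663}{57}\right) = \left(-126\right) \left(- \frac{478663}{57}\right) = \frac{20103846}{19}$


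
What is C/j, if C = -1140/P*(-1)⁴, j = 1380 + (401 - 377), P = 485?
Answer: -19/11349 ≈ -0.0016742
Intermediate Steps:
j = 1404 (j = 1380 + 24 = 1404)
C = -228/97 (C = -1140/485*(-1)⁴ = -1140*1/485*1 = -228/97*1 = -228/97 ≈ -2.3505)
C/j = -228/97/1404 = -228/97*1/1404 = -19/11349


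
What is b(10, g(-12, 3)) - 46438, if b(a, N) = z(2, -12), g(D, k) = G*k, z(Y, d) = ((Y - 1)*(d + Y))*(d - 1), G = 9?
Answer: -46308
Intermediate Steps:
z(Y, d) = (-1 + Y)*(-1 + d)*(Y + d) (z(Y, d) = ((-1 + Y)*(Y + d))*(-1 + d) = (-1 + Y)*(-1 + d)*(Y + d))
g(D, k) = 9*k
b(a, N) = 130 (b(a, N) = 2 - 12 - 1*2**2 - 1*(-12)**2 + 2*(-12)**2 - 12*2**2 - 2*2*(-12) = 2 - 12 - 1*4 - 1*144 + 2*144 - 12*4 + 48 = 2 - 12 - 4 - 144 + 288 - 48 + 48 = 130)
b(10, g(-12, 3)) - 46438 = 130 - 46438 = -46308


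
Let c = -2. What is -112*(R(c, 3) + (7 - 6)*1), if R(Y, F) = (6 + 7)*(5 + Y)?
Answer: -4480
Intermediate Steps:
R(Y, F) = 65 + 13*Y (R(Y, F) = 13*(5 + Y) = 65 + 13*Y)
-112*(R(c, 3) + (7 - 6)*1) = -112*((65 + 13*(-2)) + (7 - 6)*1) = -112*((65 - 26) + 1*1) = -112*(39 + 1) = -112*40 = -4480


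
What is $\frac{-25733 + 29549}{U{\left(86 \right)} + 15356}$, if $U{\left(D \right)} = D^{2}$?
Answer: $\frac{53}{316} \approx 0.16772$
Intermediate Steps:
$\frac{-25733 + 29549}{U{\left(86 \right)} + 15356} = \frac{-25733 + 29549}{86^{2} + 15356} = \frac{3816}{7396 + 15356} = \frac{3816}{22752} = 3816 \cdot \frac{1}{22752} = \frac{53}{316}$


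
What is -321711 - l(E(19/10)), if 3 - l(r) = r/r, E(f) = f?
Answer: -321713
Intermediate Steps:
l(r) = 2 (l(r) = 3 - r/r = 3 - 1*1 = 3 - 1 = 2)
-321711 - l(E(19/10)) = -321711 - 1*2 = -321711 - 2 = -321713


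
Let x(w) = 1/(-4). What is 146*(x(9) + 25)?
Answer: 7227/2 ≈ 3613.5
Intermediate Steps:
x(w) = -¼
146*(x(9) + 25) = 146*(-¼ + 25) = 146*(99/4) = 7227/2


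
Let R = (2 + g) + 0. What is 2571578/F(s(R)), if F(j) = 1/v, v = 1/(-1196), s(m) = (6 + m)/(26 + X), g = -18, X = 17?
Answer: -1285789/598 ≈ -2150.1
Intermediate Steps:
R = -16 (R = (2 - 18) + 0 = -16 + 0 = -16)
s(m) = 6/43 + m/43 (s(m) = (6 + m)/(26 + 17) = (6 + m)/43 = (6 + m)*(1/43) = 6/43 + m/43)
v = -1/1196 ≈ -0.00083612
F(j) = -1196 (F(j) = 1/(-1/1196) = -1196)
2571578/F(s(R)) = 2571578/(-1196) = 2571578*(-1/1196) = -1285789/598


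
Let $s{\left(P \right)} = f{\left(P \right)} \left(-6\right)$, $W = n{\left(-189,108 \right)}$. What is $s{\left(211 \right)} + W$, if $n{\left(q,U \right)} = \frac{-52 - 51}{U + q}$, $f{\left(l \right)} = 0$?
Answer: $\frac{103}{81} \approx 1.2716$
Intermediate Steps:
$n{\left(q,U \right)} = - \frac{103}{U + q}$
$W = \frac{103}{81}$ ($W = - \frac{103}{108 - 189} = - \frac{103}{-81} = \left(-103\right) \left(- \frac{1}{81}\right) = \frac{103}{81} \approx 1.2716$)
$s{\left(P \right)} = 0$ ($s{\left(P \right)} = 0 \left(-6\right) = 0$)
$s{\left(211 \right)} + W = 0 + \frac{103}{81} = \frac{103}{81}$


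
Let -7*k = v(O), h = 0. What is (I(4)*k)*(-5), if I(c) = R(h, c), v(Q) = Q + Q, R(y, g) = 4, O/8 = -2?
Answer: -640/7 ≈ -91.429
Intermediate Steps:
O = -16 (O = 8*(-2) = -16)
v(Q) = 2*Q
I(c) = 4
k = 32/7 (k = -2*(-16)/7 = -⅐*(-32) = 32/7 ≈ 4.5714)
(I(4)*k)*(-5) = (4*(32/7))*(-5) = (128/7)*(-5) = -640/7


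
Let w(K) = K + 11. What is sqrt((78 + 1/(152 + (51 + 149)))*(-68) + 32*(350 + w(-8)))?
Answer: sqrt(11600138)/44 ≈ 77.407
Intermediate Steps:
w(K) = 11 + K
sqrt((78 + 1/(152 + (51 + 149)))*(-68) + 32*(350 + w(-8))) = sqrt((78 + 1/(152 + (51 + 149)))*(-68) + 32*(350 + (11 - 8))) = sqrt((78 + 1/(152 + 200))*(-68) + 32*(350 + 3)) = sqrt((78 + 1/352)*(-68) + 32*353) = sqrt((78 + 1/352)*(-68) + 11296) = sqrt((27457/352)*(-68) + 11296) = sqrt(-466769/88 + 11296) = sqrt(527279/88) = sqrt(11600138)/44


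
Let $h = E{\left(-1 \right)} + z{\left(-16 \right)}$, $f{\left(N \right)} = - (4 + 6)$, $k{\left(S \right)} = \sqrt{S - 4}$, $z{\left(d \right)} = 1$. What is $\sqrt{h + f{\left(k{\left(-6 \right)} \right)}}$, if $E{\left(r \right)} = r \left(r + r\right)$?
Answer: $i \sqrt{7} \approx 2.6458 i$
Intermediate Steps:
$k{\left(S \right)} = \sqrt{-4 + S}$
$f{\left(N \right)} = -10$ ($f{\left(N \right)} = \left(-1\right) 10 = -10$)
$E{\left(r \right)} = 2 r^{2}$ ($E{\left(r \right)} = r 2 r = 2 r^{2}$)
$h = 3$ ($h = 2 \left(-1\right)^{2} + 1 = 2 \cdot 1 + 1 = 2 + 1 = 3$)
$\sqrt{h + f{\left(k{\left(-6 \right)} \right)}} = \sqrt{3 - 10} = \sqrt{-7} = i \sqrt{7}$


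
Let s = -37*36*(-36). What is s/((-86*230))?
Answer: -11988/4945 ≈ -2.4243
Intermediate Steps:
s = 47952 (s = -1332*(-36) = 47952)
s/((-86*230)) = 47952/((-86*230)) = 47952/(-19780) = 47952*(-1/19780) = -11988/4945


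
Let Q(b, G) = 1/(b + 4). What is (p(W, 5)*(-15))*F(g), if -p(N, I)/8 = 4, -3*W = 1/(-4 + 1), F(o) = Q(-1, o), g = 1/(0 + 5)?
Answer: 160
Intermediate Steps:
g = 1/5 ≈ 0.20000
Q(b, G) = 1/(4 + b)
F(o) = 1/3 (F(o) = 1/(4 - 1) = 1/3)
W = 1/9 (W = -1/(3*(-4 + 1)) = -1/3/(-3) = -1/3*(-1/3) = 1/9 ≈ 0.11111)
p(N, I) = -32 (p(N, I) = -8*4 = -32)
(p(W, 5)*(-15))*F(g) = -32*(-15)*(1/3) = 480*(1/3) = 160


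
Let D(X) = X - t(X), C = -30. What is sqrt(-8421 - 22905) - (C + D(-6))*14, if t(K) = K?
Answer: 420 + I*sqrt(31326) ≈ 420.0 + 176.99*I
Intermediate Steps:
D(X) = 0 (D(X) = X - X = 0)
sqrt(-8421 - 22905) - (C + D(-6))*14 = sqrt(-8421 - 22905) - (-30 + 0)*14 = sqrt(-31326) - (-30)*14 = I*sqrt(31326) - 1*(-420) = I*sqrt(31326) + 420 = 420 + I*sqrt(31326)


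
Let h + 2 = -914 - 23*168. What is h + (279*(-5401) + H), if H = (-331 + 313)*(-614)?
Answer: -1500607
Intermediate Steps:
h = -4780 (h = -2 + (-914 - 23*168) = -2 + (-914 - 3864) = -2 - 4778 = -4780)
H = 11052 (H = -18*(-614) = 11052)
h + (279*(-5401) + H) = -4780 + (279*(-5401) + 11052) = -4780 + (-1506879 + 11052) = -4780 - 1495827 = -1500607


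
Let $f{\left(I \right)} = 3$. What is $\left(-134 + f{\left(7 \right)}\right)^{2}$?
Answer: $17161$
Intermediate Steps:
$\left(-134 + f{\left(7 \right)}\right)^{2} = \left(-134 + 3\right)^{2} = \left(-131\right)^{2} = 17161$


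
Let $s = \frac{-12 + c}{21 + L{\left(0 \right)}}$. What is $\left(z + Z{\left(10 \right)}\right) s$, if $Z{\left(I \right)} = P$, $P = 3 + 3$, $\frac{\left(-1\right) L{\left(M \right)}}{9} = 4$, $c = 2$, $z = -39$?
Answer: $-22$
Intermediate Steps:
$L{\left(M \right)} = -36$ ($L{\left(M \right)} = \left(-9\right) 4 = -36$)
$P = 6$
$Z{\left(I \right)} = 6$
$s = \frac{2}{3}$ ($s = \frac{-12 + 2}{21 - 36} = - \frac{10}{-15} = \left(-10\right) \left(- \frac{1}{15}\right) = \frac{2}{3} \approx 0.66667$)
$\left(z + Z{\left(10 \right)}\right) s = \left(-39 + 6\right) \frac{2}{3} = \left(-33\right) \frac{2}{3} = -22$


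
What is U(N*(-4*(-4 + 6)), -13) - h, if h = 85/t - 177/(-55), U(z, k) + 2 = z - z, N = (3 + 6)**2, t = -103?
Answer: -24886/5665 ≈ -4.3929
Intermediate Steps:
N = 81 (N = 9**2 = 81)
U(z, k) = -2 (U(z, k) = -2 + (z - z) = -2 + 0 = -2)
h = 13556/5665 (h = 85/(-103) - 177/(-55) = 85*(-1/103) - 177*(-1/55) = -85/103 + 177/55 = 13556/5665 ≈ 2.3929)
U(N*(-4*(-4 + 6)), -13) - h = -2 - 1*13556/5665 = -2 - 13556/5665 = -24886/5665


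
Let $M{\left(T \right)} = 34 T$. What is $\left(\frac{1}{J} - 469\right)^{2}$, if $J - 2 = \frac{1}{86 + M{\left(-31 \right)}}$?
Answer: $\frac{821827463209}{3744225} \approx 2.1949 \cdot 10^{5}$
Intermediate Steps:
$J = \frac{1935}{968}$ ($J = 2 + \frac{1}{86 + 34 \left(-31\right)} = 2 + \frac{1}{86 - 1054} = 2 + \frac{1}{-968} = 2 - \frac{1}{968} = \frac{1935}{968} \approx 1.999$)
$\left(\frac{1}{J} - 469\right)^{2} = \left(\frac{1}{\frac{1935}{968}} - 469\right)^{2} = \left(\frac{968}{1935} - 469\right)^{2} = \left(- \frac{906547}{1935}\right)^{2} = \frac{821827463209}{3744225}$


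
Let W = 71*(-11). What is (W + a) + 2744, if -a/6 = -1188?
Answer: 9091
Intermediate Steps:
a = 7128 (a = -6*(-1188) = 7128)
W = -781
(W + a) + 2744 = (-781 + 7128) + 2744 = 6347 + 2744 = 9091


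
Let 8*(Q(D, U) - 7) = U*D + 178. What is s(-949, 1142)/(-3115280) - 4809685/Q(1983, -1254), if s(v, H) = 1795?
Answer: 1498295759003/96824771568 ≈ 15.474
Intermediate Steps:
Q(D, U) = 117/4 + D*U/8 (Q(D, U) = 7 + (U*D + 178)/8 = 7 + (D*U + 178)/8 = 7 + (178 + D*U)/8 = 7 + (89/4 + D*U/8) = 117/4 + D*U/8)
s(-949, 1142)/(-3115280) - 4809685/Q(1983, -1254) = 1795/(-3115280) - 4809685/(117/4 + (⅛)*1983*(-1254)) = 1795*(-1/3115280) - 4809685/(117/4 - 1243341/4) = -359/623056 - 4809685/(-310806) = -359/623056 - 4809685*(-1/310806) = -359/623056 + 4809685/310806 = 1498295759003/96824771568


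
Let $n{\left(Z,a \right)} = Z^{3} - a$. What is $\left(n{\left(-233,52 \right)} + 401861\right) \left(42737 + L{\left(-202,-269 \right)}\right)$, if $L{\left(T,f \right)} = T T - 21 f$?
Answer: $-1092357022320$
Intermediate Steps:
$L{\left(T,f \right)} = T^{2} - 21 f$
$\left(n{\left(-233,52 \right)} + 401861\right) \left(42737 + L{\left(-202,-269 \right)}\right) = \left(\left(\left(-233\right)^{3} - 52\right) + 401861\right) \left(42737 + \left(\left(-202\right)^{2} - -5649\right)\right) = \left(\left(-12649337 - 52\right) + 401861\right) \left(42737 + \left(40804 + 5649\right)\right) = \left(-12649389 + 401861\right) \left(42737 + 46453\right) = \left(-12247528\right) 89190 = -1092357022320$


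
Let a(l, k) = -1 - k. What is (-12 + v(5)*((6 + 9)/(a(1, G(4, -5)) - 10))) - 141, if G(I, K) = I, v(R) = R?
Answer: -158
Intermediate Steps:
(-12 + v(5)*((6 + 9)/(a(1, G(4, -5)) - 10))) - 141 = (-12 + 5*((6 + 9)/((-1 - 1*4) - 10))) - 141 = (-12 + 5*(15/((-1 - 4) - 10))) - 141 = (-12 + 5*(15/(-5 - 10))) - 141 = (-12 + 5*(15/(-15))) - 141 = (-12 + 5*(15*(-1/15))) - 141 = (-12 + 5*(-1)) - 141 = (-12 - 5) - 141 = -17 - 141 = -158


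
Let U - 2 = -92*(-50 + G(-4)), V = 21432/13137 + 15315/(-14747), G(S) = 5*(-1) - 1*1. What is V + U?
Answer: 332868728585/64577113 ≈ 5154.6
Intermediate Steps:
G(S) = -6 (G(S) = -5 - 1 = -6)
V = 38288183/64577113 (V = 21432*(1/13137) + 15315*(-1/14747) = 7144/4379 - 15315/14747 = 38288183/64577113 ≈ 0.59291)
U = 5154 (U = 2 - 92*(-50 - 6) = 2 - 92*(-56) = 2 + 5152 = 5154)
V + U = 38288183/64577113 + 5154 = 332868728585/64577113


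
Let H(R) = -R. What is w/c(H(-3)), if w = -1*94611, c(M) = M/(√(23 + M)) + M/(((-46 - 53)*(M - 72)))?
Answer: 5601160422/46662535 - 1471597186257*√26/46662535 ≈ -1.6069e+5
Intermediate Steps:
c(M) = M/√(23 + M) + M/(7128 - 99*M) (c(M) = M/√(23 + M) + M/((-99*(-72 + M))) = M/√(23 + M) + M/(7128 - 99*M))
w = -94611
w/c(H(-3)) = -94611*33*√(23 - 1*(-3))*(-72 - 1*(-3))/(-7128 - √(23 - 1*(-3)) + 99*(-1*(-3))) = -94611*33*√(23 + 3)*(-72 + 3)/(-7128 - √(23 + 3) + 99*3) = -94611*(-2277*√26/(-7128 - √26 + 297)) = -94611*(-2277*√26/(-6831 - √26)) = -(-215429247)*√26/(-6831 - √26) = 215429247*√26/(-6831 - √26)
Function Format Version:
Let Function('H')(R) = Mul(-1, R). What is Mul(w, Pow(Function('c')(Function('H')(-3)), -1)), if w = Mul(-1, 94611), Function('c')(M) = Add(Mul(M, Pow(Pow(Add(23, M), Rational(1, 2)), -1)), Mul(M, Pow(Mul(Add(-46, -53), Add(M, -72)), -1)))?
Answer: Add(Rational(5601160422, 46662535), Mul(Rational(-1471597186257, 46662535), Pow(26, Rational(1, 2)))) ≈ -1.6069e+5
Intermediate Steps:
Function('c')(M) = Add(Mul(M, Pow(Add(23, M), Rational(-1, 2))), Mul(M, Pow(Add(7128, Mul(-99, M)), -1))) (Function('c')(M) = Add(Mul(M, Pow(Add(23, M), Rational(-1, 2))), Mul(M, Pow(Mul(-99, Add(-72, M)), -1))) = Add(Mul(M, Pow(Add(23, M), Rational(-1, 2))), Mul(M, Pow(Add(7128, Mul(-99, M)), -1))))
w = -94611
Mul(w, Pow(Function('c')(Function('H')(-3)), -1)) = Mul(-94611, Pow(Mul(Rational(1, 99), Mul(-1, -3), Pow(Add(-72, Mul(-1, -3)), -1), Pow(Add(23, Mul(-1, -3)), Rational(-1, 2)), Add(-7128, Mul(-1, Pow(Add(23, Mul(-1, -3)), Rational(1, 2))), Mul(99, Mul(-1, -3)))), -1)) = Mul(-94611, Pow(Mul(Rational(1, 99), 3, Pow(Add(-72, 3), -1), Pow(Add(23, 3), Rational(-1, 2)), Add(-7128, Mul(-1, Pow(Add(23, 3), Rational(1, 2))), Mul(99, 3))), -1)) = Mul(-94611, Pow(Mul(Rational(1, 99), 3, Pow(-69, -1), Pow(26, Rational(-1, 2)), Add(-7128, Mul(-1, Pow(26, Rational(1, 2))), 297)), -1)) = Mul(-94611, Pow(Mul(Rational(1, 99), 3, Rational(-1, 69), Mul(Rational(1, 26), Pow(26, Rational(1, 2))), Add(-6831, Mul(-1, Pow(26, Rational(1, 2))))), -1)) = Mul(-94611, Pow(Mul(Rational(-1, 59202), Pow(26, Rational(1, 2)), Add(-6831, Mul(-1, Pow(26, Rational(1, 2))))), -1)) = Mul(-94611, Mul(-2277, Pow(26, Rational(1, 2)), Pow(Add(-6831, Mul(-1, Pow(26, Rational(1, 2)))), -1))) = Mul(215429247, Pow(26, Rational(1, 2)), Pow(Add(-6831, Mul(-1, Pow(26, Rational(1, 2)))), -1))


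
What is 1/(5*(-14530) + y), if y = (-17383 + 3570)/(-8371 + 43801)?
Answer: -35430/2574003313 ≈ -1.3765e-5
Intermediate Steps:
y = -13813/35430 ≈ -0.38987
1/(5*(-14530) + y) = 1/(5*(-14530) - 13813/35430) = 1/(-72650 - 13813/35430) = 1/(-2574003313/35430) = -35430/2574003313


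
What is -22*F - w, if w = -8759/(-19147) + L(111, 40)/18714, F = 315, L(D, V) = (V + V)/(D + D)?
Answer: -137823174518003/19886591169 ≈ -6930.5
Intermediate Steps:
L(D, V) = V/D (L(D, V) = (2*V)/((2*D)) = (2*V)*(1/(2*D)) = V/D)
w = 9097716833/19886591169 (w = -8759/(-19147) + (40/111)/18714 = -8759*(-1/19147) + (40*(1/111))*(1/18714) = 8759/19147 + (40/111)*(1/18714) = 8759/19147 + 20/1038627 = 9097716833/19886591169 ≈ 0.45748)
-22*F - w = -22*315 - 1*9097716833/19886591169 = -6930 - 9097716833/19886591169 = -137823174518003/19886591169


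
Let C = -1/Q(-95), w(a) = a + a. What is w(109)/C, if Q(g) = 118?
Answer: -25724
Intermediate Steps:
w(a) = 2*a
C = -1/118 ≈ -0.0084746
w(109)/C = (2*109)/(-1/118) = 218*(-118) = -25724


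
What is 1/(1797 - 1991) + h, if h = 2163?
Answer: 419621/194 ≈ 2163.0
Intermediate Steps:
1/(1797 - 1991) + h = 1/(1797 - 1991) + 2163 = 1/(-194) + 2163 = -1/194 + 2163 = 419621/194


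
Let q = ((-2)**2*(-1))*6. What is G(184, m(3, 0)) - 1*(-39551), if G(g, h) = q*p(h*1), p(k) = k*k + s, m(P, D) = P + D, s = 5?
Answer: 39215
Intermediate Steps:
m(P, D) = D + P
p(k) = 5 + k**2 (p(k) = k*k + 5 = k**2 + 5 = 5 + k**2)
q = -24 (q = (4*(-1))*6 = -4*6 = -24)
G(g, h) = -120 - 24*h**2 (G(g, h) = -24*(5 + (h*1)**2) = -24*(5 + h**2) = -120 - 24*h**2)
G(184, m(3, 0)) - 1*(-39551) = (-120 - 24*(0 + 3)**2) - 1*(-39551) = (-120 - 24*3**2) + 39551 = (-120 - 24*9) + 39551 = (-120 - 216) + 39551 = -336 + 39551 = 39215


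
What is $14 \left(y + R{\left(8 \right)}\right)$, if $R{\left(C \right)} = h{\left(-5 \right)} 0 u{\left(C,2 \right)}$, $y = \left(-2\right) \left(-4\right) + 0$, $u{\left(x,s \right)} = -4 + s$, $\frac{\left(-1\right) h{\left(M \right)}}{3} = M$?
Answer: $112$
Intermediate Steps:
$h{\left(M \right)} = - 3 M$
$y = 8$ ($y = 8 + 0 = 8$)
$R{\left(C \right)} = 0$ ($R{\left(C \right)} = \left(-3\right) \left(-5\right) 0 \left(-4 + 2\right) = 15 \cdot 0 \left(-2\right) = 0 \left(-2\right) = 0$)
$14 \left(y + R{\left(8 \right)}\right) = 14 \left(8 + 0\right) = 14 \cdot 8 = 112$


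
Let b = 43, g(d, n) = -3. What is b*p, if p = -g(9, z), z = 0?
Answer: 129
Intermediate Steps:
p = 3 (p = -1*(-3) = 3)
b*p = 43*3 = 129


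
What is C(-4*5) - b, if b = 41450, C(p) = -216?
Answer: -41666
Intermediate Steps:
C(-4*5) - b = -216 - 1*41450 = -216 - 41450 = -41666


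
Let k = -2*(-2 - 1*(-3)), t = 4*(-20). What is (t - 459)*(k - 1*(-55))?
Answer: -28567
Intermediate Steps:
t = -80
k = -2 (k = -2*(-2 + 3) = -2*1 = -2)
(t - 459)*(k - 1*(-55)) = (-80 - 459)*(-2 - 1*(-55)) = -539*(-2 + 55) = -539*53 = -28567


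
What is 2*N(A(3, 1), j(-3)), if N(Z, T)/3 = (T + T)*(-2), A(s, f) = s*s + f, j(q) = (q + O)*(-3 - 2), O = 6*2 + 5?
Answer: 1680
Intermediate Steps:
O = 17 (O = 12 + 5 = 17)
j(q) = -85 - 5*q (j(q) = (q + 17)*(-3 - 2) = (17 + q)*(-5) = -85 - 5*q)
A(s, f) = f + s**2 (A(s, f) = s**2 + f = f + s**2)
N(Z, T) = -12*T (N(Z, T) = 3*((T + T)*(-2)) = 3*((2*T)*(-2)) = 3*(-4*T) = -12*T)
2*N(A(3, 1), j(-3)) = 2*(-12*(-85 - 5*(-3))) = 2*(-12*(-85 + 15)) = 2*(-12*(-70)) = 2*840 = 1680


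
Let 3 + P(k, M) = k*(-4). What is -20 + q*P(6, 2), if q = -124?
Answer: 3328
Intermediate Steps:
P(k, M) = -3 - 4*k (P(k, M) = -3 + k*(-4) = -3 - 4*k)
-20 + q*P(6, 2) = -20 - 124*(-3 - 4*6) = -20 - 124*(-3 - 24) = -20 - 124*(-27) = -20 + 3348 = 3328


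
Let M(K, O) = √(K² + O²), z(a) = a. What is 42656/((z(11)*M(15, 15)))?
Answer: 21328*√2/165 ≈ 182.80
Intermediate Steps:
42656/((z(11)*M(15, 15))) = 42656/((11*√(15² + 15²))) = 42656/((11*√(225 + 225))) = 42656/((11*√450)) = 42656/((11*(15*√2))) = 42656/((165*√2)) = 42656*(√2/330) = 21328*√2/165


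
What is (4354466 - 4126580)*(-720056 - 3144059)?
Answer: -880577710890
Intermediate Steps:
(4354466 - 4126580)*(-720056 - 3144059) = 227886*(-3864115) = -880577710890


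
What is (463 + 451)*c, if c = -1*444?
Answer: -405816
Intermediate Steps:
c = -444
(463 + 451)*c = (463 + 451)*(-444) = 914*(-444) = -405816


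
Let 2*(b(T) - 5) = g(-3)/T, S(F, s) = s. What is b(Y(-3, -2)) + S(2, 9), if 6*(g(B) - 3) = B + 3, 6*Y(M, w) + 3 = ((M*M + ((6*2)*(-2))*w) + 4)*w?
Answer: 1741/125 ≈ 13.928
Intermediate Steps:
Y(M, w) = -½ + w*(4 + M² - 24*w)/6 (Y(M, w) = -½ + (((M*M + ((6*2)*(-2))*w) + 4)*w)/6 = -½ + (((M² + (12*(-2))*w) + 4)*w)/6 = -½ + (((M² - 24*w) + 4)*w)/6 = -½ + ((4 + M² - 24*w)*w)/6 = -½ + (w*(4 + M² - 24*w))/6 = -½ + w*(4 + M² - 24*w)/6)
g(B) = 7/2 + B/6 (g(B) = 3 + (B + 3)/6 = 3 + (3 + B)/6 = 3 + (½ + B/6) = 7/2 + B/6)
b(T) = 5 + 3/(2*T) (b(T) = 5 + ((7/2 + (⅙)*(-3))/T)/2 = 5 + ((7/2 - ½)/T)/2 = 5 + (3/T)/2 = 5 + 3/(2*T))
b(Y(-3, -2)) + S(2, 9) = (5 + 3/(2*(-½ - 4*(-2)² + (⅔)*(-2) + (⅙)*(-2)*(-3)²))) + 9 = (5 + 3/(2*(-½ - 4*4 - 4/3 + (⅙)*(-2)*9))) + 9 = (5 + 3/(2*(-½ - 16 - 4/3 - 3))) + 9 = (5 + 3/(2*(-125/6))) + 9 = (5 + (3/2)*(-6/125)) + 9 = (5 - 9/125) + 9 = 616/125 + 9 = 1741/125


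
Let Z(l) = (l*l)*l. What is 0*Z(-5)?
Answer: 0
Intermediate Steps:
Z(l) = l**3 (Z(l) = l**2*l = l**3)
0*Z(-5) = 0*(-5)**3 = 0*(-125) = 0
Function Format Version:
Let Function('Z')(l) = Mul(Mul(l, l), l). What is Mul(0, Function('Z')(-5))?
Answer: 0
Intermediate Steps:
Function('Z')(l) = Pow(l, 3) (Function('Z')(l) = Mul(Pow(l, 2), l) = Pow(l, 3))
Mul(0, Function('Z')(-5)) = Mul(0, Pow(-5, 3)) = Mul(0, -125) = 0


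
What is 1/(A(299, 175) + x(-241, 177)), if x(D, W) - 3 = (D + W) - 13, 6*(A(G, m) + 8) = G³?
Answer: 6/26730407 ≈ 2.2446e-7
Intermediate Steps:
A(G, m) = -8 + G³/6
x(D, W) = -10 + D + W (x(D, W) = 3 + ((D + W) - 13) = 3 + (-13 + D + W) = -10 + D + W)
1/(A(299, 175) + x(-241, 177)) = 1/((-8 + (⅙)*299³) + (-10 - 241 + 177)) = 1/((-8 + (⅙)*26730899) - 74) = 1/((-8 + 26730899/6) - 74) = 1/(26730851/6 - 74) = 1/(26730407/6) = 6/26730407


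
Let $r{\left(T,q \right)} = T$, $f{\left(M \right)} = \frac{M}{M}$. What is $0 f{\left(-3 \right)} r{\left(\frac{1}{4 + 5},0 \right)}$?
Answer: $0$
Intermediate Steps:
$f{\left(M \right)} = 1$
$0 f{\left(-3 \right)} r{\left(\frac{1}{4 + 5},0 \right)} = \frac{0 \cdot 1}{4 + 5} = \frac{0}{9} = 0 \cdot \frac{1}{9} = 0$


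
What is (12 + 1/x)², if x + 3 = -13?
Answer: 36481/256 ≈ 142.50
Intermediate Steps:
x = -16 (x = -3 - 13 = -16)
(12 + 1/x)² = (12 + 1/(-16))² = (12 - 1/16)² = (191/16)² = 36481/256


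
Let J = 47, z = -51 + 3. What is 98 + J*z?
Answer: -2158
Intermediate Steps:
z = -48
98 + J*z = 98 + 47*(-48) = 98 - 2256 = -2158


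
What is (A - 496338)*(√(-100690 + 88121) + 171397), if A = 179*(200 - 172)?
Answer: -84211802422 - 491326*I*√12569 ≈ -8.4212e+10 - 5.5083e+7*I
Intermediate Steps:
A = 5012 (A = 179*28 = 5012)
(A - 496338)*(√(-100690 + 88121) + 171397) = (5012 - 496338)*(√(-100690 + 88121) + 171397) = -491326*(√(-12569) + 171397) = -491326*(I*√12569 + 171397) = -491326*(171397 + I*√12569) = -84211802422 - 491326*I*√12569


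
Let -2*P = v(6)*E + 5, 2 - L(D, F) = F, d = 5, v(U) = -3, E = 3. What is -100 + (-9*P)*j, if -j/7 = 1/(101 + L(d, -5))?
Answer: -593/6 ≈ -98.833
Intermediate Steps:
L(D, F) = 2 - F
P = 2 (P = -(-3*3 + 5)/2 = -(-9 + 5)/2 = -½*(-4) = 2)
j = -7/108 (j = -7/(101 + (2 - 1*(-5))) = -7/(101 + (2 + 5)) = -7/(101 + 7) = -7/108 ≈ -0.064815)
-100 + (-9*P)*j = -100 - 9*2*(-7/108) = -100 - 18*(-7/108) = -100 + 7/6 = -593/6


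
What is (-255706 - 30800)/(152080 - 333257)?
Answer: 286506/181177 ≈ 1.5814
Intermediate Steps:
(-255706 - 30800)/(152080 - 333257) = -286506/(-181177) = -286506*(-1/181177) = 286506/181177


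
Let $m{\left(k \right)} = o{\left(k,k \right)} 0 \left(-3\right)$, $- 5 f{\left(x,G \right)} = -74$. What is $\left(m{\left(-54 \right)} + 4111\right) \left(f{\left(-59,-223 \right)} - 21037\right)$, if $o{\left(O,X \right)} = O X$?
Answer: $- \frac{432111321}{5} \approx -8.6422 \cdot 10^{7}$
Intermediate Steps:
$f{\left(x,G \right)} = \frac{74}{5}$ ($f{\left(x,G \right)} = \left(- \frac{1}{5}\right) \left(-74\right) = \frac{74}{5}$)
$m{\left(k \right)} = 0$ ($m{\left(k \right)} = k k 0 \left(-3\right) = k^{2} \cdot 0 \left(-3\right) = 0 \left(-3\right) = 0$)
$\left(m{\left(-54 \right)} + 4111\right) \left(f{\left(-59,-223 \right)} - 21037\right) = \left(0 + 4111\right) \left(\frac{74}{5} - 21037\right) = 4111 \left(- \frac{105111}{5}\right) = - \frac{432111321}{5}$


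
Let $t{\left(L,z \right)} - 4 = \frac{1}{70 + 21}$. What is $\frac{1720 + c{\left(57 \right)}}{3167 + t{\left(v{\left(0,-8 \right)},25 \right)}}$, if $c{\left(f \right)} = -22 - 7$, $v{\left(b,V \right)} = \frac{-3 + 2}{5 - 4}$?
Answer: $\frac{153881}{288562} \approx 0.53327$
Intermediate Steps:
$v{\left(b,V \right)} = -1$ ($v{\left(b,V \right)} = - 1^{-1} = \left(-1\right) 1 = -1$)
$t{\left(L,z \right)} = \frac{365}{91}$ ($t{\left(L,z \right)} = 4 + \frac{1}{70 + 21} = 4 + \frac{1}{91} = \frac{365}{91}$)
$c{\left(f \right)} = -29$ ($c{\left(f \right)} = -22 - 7 = -29$)
$\frac{1720 + c{\left(57 \right)}}{3167 + t{\left(v{\left(0,-8 \right)},25 \right)}} = \frac{1720 - 29}{3167 + \frac{365}{91}} = \frac{1691}{\frac{288562}{91}} = 1691 \cdot \frac{91}{288562} = \frac{153881}{288562}$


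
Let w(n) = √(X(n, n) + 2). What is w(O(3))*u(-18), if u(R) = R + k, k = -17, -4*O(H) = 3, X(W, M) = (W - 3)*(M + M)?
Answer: -35*√122/4 ≈ -96.647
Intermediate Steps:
X(W, M) = 2*M*(-3 + W) (X(W, M) = (-3 + W)*(2*M) = 2*M*(-3 + W))
O(H) = -¾ (O(H) = -¼*3 = -¾)
w(n) = √(2 + 2*n*(-3 + n)) (w(n) = √(2*n*(-3 + n) + 2) = √(2 + 2*n*(-3 + n)))
u(R) = -17 + R (u(R) = R - 17 = -17 + R)
w(O(3))*u(-18) = (√2*√(1 - 3*(-3 - ¾)/4))*(-17 - 18) = (√2*√(1 - ¾*(-15/4)))*(-35) = (√2*√(1 + 45/16))*(-35) = (√2*√(61/16))*(-35) = (√2*(√61/4))*(-35) = (√122/4)*(-35) = -35*√122/4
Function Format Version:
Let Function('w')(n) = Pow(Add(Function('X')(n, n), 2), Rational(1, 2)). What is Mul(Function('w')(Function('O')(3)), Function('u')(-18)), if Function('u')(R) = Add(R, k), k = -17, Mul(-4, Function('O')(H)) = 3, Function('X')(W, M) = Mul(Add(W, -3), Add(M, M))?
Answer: Mul(Rational(-35, 4), Pow(122, Rational(1, 2))) ≈ -96.647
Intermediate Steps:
Function('X')(W, M) = Mul(2, M, Add(-3, W)) (Function('X')(W, M) = Mul(Add(-3, W), Mul(2, M)) = Mul(2, M, Add(-3, W)))
Function('O')(H) = Rational(-3, 4) (Function('O')(H) = Mul(Rational(-1, 4), 3) = Rational(-3, 4))
Function('w')(n) = Pow(Add(2, Mul(2, n, Add(-3, n))), Rational(1, 2)) (Function('w')(n) = Pow(Add(Mul(2, n, Add(-3, n)), 2), Rational(1, 2)) = Pow(Add(2, Mul(2, n, Add(-3, n))), Rational(1, 2)))
Function('u')(R) = Add(-17, R) (Function('u')(R) = Add(R, -17) = Add(-17, R))
Mul(Function('w')(Function('O')(3)), Function('u')(-18)) = Mul(Mul(Pow(2, Rational(1, 2)), Pow(Add(1, Mul(Rational(-3, 4), Add(-3, Rational(-3, 4)))), Rational(1, 2))), Add(-17, -18)) = Mul(Mul(Pow(2, Rational(1, 2)), Pow(Add(1, Mul(Rational(-3, 4), Rational(-15, 4))), Rational(1, 2))), -35) = Mul(Mul(Pow(2, Rational(1, 2)), Pow(Add(1, Rational(45, 16)), Rational(1, 2))), -35) = Mul(Mul(Pow(2, Rational(1, 2)), Pow(Rational(61, 16), Rational(1, 2))), -35) = Mul(Mul(Pow(2, Rational(1, 2)), Mul(Rational(1, 4), Pow(61, Rational(1, 2)))), -35) = Mul(Mul(Rational(1, 4), Pow(122, Rational(1, 2))), -35) = Mul(Rational(-35, 4), Pow(122, Rational(1, 2)))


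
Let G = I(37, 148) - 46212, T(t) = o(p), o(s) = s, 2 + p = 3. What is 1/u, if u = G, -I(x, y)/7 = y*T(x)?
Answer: -1/47248 ≈ -2.1165e-5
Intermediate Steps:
p = 1 (p = -2 + 3 = 1)
T(t) = 1
I(x, y) = -7*y
G = -47248 (G = -7*148 - 46212 = -1036 - 46212 = -47248)
u = -47248
1/u = 1/(-47248) = -1/47248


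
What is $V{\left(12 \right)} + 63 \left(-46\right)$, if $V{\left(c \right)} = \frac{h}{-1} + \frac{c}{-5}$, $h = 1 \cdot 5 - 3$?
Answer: $- \frac{14512}{5} \approx -2902.4$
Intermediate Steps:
$h = 2$ ($h = 5 - 3 = 2$)
$V{\left(c \right)} = -2 - \frac{c}{5}$ ($V{\left(c \right)} = \frac{2}{-1} + \frac{c}{-5} = 2 \left(-1\right) + c \left(- \frac{1}{5}\right) = -2 - \frac{c}{5}$)
$V{\left(12 \right)} + 63 \left(-46\right) = \left(-2 - \frac{12}{5}\right) + 63 \left(-46\right) = \left(-2 - \frac{12}{5}\right) - 2898 = - \frac{22}{5} - 2898 = - \frac{14512}{5}$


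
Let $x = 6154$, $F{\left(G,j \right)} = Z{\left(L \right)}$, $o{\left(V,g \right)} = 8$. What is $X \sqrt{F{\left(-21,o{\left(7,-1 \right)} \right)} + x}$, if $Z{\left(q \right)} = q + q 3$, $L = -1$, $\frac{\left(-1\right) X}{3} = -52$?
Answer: $780 \sqrt{246} \approx 12234.0$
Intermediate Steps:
$X = 156$ ($X = \left(-3\right) \left(-52\right) = 156$)
$Z{\left(q \right)} = 4 q$ ($Z{\left(q \right)} = q + 3 q = 4 q$)
$F{\left(G,j \right)} = -4$ ($F{\left(G,j \right)} = 4 \left(-1\right) = -4$)
$X \sqrt{F{\left(-21,o{\left(7,-1 \right)} \right)} + x} = 156 \sqrt{-4 + 6154} = 156 \sqrt{6150} = 156 \cdot 5 \sqrt{246} = 780 \sqrt{246}$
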